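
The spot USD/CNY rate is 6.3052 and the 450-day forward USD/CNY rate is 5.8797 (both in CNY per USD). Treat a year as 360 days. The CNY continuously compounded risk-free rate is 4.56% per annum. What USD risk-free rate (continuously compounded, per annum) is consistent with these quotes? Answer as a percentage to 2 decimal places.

F = S·e^((r_CNY − r_USD)T) ⇒ r_USD = r_CNY − ln(F/S)/T
ln(5.8797/6.3052) = -0.069869; /(450/360) = -0.055895
r_USD = 0.0456 + 0.055895 = 0.101495
r_USD = 10.15%

10.15%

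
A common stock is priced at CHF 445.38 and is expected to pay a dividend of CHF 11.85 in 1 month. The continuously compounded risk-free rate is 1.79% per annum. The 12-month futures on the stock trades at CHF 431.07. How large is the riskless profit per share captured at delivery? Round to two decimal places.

PV(dividends) I = 11.85·e^(−0.0179·1/12) = 11.8323
Fair futures F* = (S − I)·e^(rT) = (445.38 − 11.8323)·e^0.017900 = 433.5477 × 1.018061 = 441.3780
Market CHF 431.07 < fair 441.3780: forward underpriced → reverse cash-and-carry (short the stock, invest proceeds at r, pay the dividends, go long the forward).
Profit at T = |F_mkt − F*| = |431.07 − 441.3780| = CHF 10.31 per share

CHF 10.31 per share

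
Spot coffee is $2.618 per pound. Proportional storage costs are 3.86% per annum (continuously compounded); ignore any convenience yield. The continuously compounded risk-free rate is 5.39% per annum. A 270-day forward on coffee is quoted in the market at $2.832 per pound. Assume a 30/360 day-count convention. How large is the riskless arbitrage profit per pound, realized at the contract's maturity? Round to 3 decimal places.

Fair forward: F* = S·e^(carry·T), with carry = (r + u) = 0.0539 + 0.0386 = 0.0925
F* = 2.618 · e^(0.0925 × 270/360) = 2.618 · e^0.069375 = 2.618 × 1.071838 = $2.8061
Market $2.832 > fair $2.8061: forward overpriced → cash-and-carry (buy spot, short the forward).
At maturity, profit = |F_mkt − F*| = |2.832 − 2.8061| = $0.026 per pound

$0.026 per pound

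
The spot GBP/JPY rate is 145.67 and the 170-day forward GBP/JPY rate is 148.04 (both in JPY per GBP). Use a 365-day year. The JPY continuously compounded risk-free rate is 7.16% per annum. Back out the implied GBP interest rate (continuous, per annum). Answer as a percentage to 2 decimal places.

3.69%

F = S·e^((r_JPY − r_GBP)T) ⇒ r_GBP = r_JPY − ln(F/S)/T
ln(148.04/145.67) = 0.016139; /(170/365) = 0.034651
r_GBP = 0.0716 − 0.034651 = 0.036949
r_GBP = 3.69%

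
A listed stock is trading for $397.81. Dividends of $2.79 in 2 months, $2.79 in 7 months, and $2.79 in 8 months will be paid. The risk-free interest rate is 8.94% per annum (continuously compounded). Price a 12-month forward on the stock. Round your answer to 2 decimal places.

$426.24

PV(dividends) I = 2.79·e^(−0.0894·2/12) + 2.79·e^(−0.0894·7/12) + 2.79·e^(−0.0894·8/12)
I = 2.7487 + 2.6482 + 2.6286 = 8.0255
F = (S − I)·e^(rT) = (397.81 − 8.0255) · e^(0.0894·12/12)
= 389.7845 · e^0.089400 = 389.7845 × 1.093518 = $426.24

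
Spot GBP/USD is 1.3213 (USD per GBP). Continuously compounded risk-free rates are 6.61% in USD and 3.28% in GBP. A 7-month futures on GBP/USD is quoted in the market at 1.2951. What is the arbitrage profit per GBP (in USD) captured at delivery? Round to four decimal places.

Fair futures: F* = S·e^(carry·T), with carry = (r_USD − r_GBP) = 0.0661 − 0.0328 = 0.0333
F* = 1.3213 · e^(0.0333 × 7/12) = 1.3213 · e^0.019425 = 1.3213 × 1.019615 = 1.3472
Market 1.2951 < fair 1.3472: forward underpriced → reverse cash-and-carry (short spot, go long the forward).
At maturity, profit = |F_mkt − F*| = |1.2951 − 1.3472| = 0.0521 per GBP (in USD)

0.0521 per GBP (in USD)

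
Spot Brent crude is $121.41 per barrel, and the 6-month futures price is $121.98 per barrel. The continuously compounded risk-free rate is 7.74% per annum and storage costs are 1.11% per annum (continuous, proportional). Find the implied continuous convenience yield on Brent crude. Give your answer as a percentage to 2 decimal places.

7.91%

F = S·e^((r+u−y)T) ⇒ (r+u−y) = ln(F/S)/T
ln(121.98/121.41) = 0.004684; /T ⇒ 0.009368
y = r + u − ln(F/S)/T = 0.0774 + 0.0111 − 0.009368 = 0.079132
y = 7.91%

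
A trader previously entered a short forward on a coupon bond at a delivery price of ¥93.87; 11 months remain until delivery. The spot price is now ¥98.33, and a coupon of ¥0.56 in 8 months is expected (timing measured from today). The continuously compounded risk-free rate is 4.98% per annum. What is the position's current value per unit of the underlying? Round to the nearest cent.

PV(remaining coupons) I = 0.56·e^(−0.0498·8/12) = 0.5417
Current forward F = (S − I)·e^(rT) = (98.33 − 0.5417)·e^(0.0498·11/12) = 97.7883 × 1.046708 = 102.3558
Value (long) = (F − K)·e^(−rT) = (102.3558 − 93.87) × 0.955376 = 8.1071
Short position value = −(long value) = -¥8.11

-¥8.11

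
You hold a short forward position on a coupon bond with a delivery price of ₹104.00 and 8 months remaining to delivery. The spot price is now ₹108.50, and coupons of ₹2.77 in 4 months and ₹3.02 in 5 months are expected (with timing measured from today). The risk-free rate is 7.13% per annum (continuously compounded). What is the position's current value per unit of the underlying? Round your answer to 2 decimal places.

-₹3.69

PV(remaining coupons) I = 2.77·e^(−0.0713·4/12) + 3.02·e^(−0.0713·5/12) = 5.6365
Current forward F = (S − I)·e^(rT) = (108.50 − 5.6365)·e^(0.0713·8/12) = 102.8635 × 1.048681 = 107.8710
Value (long) = (F − K)·e^(−rT) = (107.8710 − 104.00) × 0.953579 = 3.6913
Short position value = −(long value) = -₹3.69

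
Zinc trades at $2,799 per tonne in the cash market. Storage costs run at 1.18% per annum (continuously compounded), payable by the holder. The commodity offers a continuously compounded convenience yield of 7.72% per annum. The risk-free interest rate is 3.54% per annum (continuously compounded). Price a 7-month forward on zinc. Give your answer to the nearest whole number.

Net carry = r + u − y = 0.0354 + 0.0118 − 0.0772 = -0.0300
F = S·e^((r+u−y)T) = 2799 · e^(-0.0300 × 7/12) = 2799 · e^-0.017500
= 2799 × 0.982652 = $2,750 per tonne

$2,750 per tonne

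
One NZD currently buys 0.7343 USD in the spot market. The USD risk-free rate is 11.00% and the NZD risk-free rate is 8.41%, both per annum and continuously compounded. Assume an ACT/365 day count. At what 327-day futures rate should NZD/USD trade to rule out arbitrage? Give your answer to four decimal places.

F = S·e^((r_USD − r_NZD)T) = 0.7343 · e^((0.1100 − 0.0841) × 327/365)
= 0.7343 · e^0.023204 = 0.7343 × 1.023475
F = 0.7515 USD per NZD

0.7515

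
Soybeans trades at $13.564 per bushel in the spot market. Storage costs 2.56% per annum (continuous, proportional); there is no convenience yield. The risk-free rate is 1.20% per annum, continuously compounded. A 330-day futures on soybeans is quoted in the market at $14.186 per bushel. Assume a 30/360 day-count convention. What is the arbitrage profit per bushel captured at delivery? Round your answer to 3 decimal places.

$0.146 per bushel

Fair futures: F* = S·e^(carry·T), with carry = (r + u) = 0.0120 + 0.0256 = 0.0376
F* = 13.564 · e^(0.0376 × 330/360) = 13.564 · e^0.034467 = 13.564 × 1.035068 = $14.0397
Market $14.186 > fair $14.0397: forward overpriced → cash-and-carry (buy spot, short the forward).
At maturity, profit = |F_mkt − F*| = |14.186 − 14.0397| = $0.146 per bushel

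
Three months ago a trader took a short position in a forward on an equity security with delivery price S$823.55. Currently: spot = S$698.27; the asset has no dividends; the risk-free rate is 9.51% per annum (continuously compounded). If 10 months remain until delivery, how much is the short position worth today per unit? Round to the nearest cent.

Current fair forward for the remaining 10 months: F = S·e^(r·T), r = 0.0951
F = 698.27 · e^(0.0951 × 10/12) = 698.27 × 1.082475 = 755.8598
Value of long forward = (F − K)·e^(−rT) = (755.8598 − 823.55) · e^(−0.0951·10/12)
= -67.6902 × 0.923809 = -62.53
Short position value = −(long value) = S$62.53

S$62.53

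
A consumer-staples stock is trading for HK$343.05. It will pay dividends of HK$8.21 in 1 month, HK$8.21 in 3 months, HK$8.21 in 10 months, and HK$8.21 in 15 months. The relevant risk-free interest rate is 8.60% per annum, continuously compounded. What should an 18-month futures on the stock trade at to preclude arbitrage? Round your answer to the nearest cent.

HK$354.79

PV(dividends) I = 8.21·e^(−0.0860·1/12) + 8.21·e^(−0.0860·3/12) + 8.21·e^(−0.0860·10/12) + 8.21·e^(−0.0860·15/12)
I = 8.1514 + 8.0354 + 7.6422 + 7.3732 = 31.2022
F = (S − I)·e^(rT) = (343.05 − 31.2022) · e^(0.0860·18/12)
= 311.8478 · e^0.129000 = 311.8478 × 1.137690 = HK$354.79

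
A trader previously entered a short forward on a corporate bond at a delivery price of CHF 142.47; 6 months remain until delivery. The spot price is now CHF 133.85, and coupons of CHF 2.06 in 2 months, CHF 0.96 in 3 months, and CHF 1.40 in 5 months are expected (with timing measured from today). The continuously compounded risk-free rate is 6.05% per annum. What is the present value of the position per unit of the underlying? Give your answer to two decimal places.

CHF 8.72

PV(remaining coupons) I = 2.06·e^(−0.0605·2/12) + 0.96·e^(−0.0605·3/12) + 1.40·e^(−0.0605·5/12) = 4.3501
Current forward F = (S − I)·e^(rT) = (133.85 − 4.3501)·e^(0.0605·6/12) = 129.4999 × 1.030712 = 133.4771
Value (long) = (F − K)·e^(−rT) = (133.4771 − 142.47) × 0.970203 = -8.7249
Short position value = −(long value) = CHF 8.72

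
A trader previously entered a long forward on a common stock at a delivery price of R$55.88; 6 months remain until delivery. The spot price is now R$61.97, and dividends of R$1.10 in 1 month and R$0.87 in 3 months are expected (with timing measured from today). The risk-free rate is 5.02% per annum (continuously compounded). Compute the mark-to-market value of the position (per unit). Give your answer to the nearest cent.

PV(remaining dividends) I = 1.10·e^(−0.0502·1/12) + 0.87·e^(−0.0502·3/12) = 1.9546
Current forward F = (S − I)·e^(rT) = (61.97 − 1.9546)·e^(0.0502·6/12) = 60.0154 × 1.025418 = 61.5409
Value (long) = (F − K)·e^(−rT) = (61.5409 − 55.88) × 0.975212 = 5.5206
Value = R$5.52

R$5.52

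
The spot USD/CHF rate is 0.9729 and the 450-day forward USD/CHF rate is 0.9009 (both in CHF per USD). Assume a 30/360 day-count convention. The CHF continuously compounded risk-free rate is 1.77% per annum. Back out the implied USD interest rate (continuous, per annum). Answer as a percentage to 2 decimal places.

7.92%

F = S·e^((r_CHF − r_USD)T) ⇒ r_USD = r_CHF − ln(F/S)/T
ln(0.9009/0.9729) = -0.076887; /(450/360) = -0.061510
r_USD = 0.0177 + 0.061510 = 0.079210
r_USD = 7.92%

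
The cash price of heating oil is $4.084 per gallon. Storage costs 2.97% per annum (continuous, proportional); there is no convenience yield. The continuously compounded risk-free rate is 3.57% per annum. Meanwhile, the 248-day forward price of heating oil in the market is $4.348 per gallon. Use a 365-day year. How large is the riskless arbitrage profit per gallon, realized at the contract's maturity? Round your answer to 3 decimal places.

Fair forward: F* = S·e^(carry·T), with carry = (r + u) = 0.0357 + 0.0297 = 0.0654
F* = 4.084 · e^(0.0654 × 248/365) = 4.084 · e^0.044436 = 4.084 × 1.045438 = $4.2696
Market $4.348 > fair $4.2696: forward overpriced → cash-and-carry (buy spot, short the forward).
At maturity, profit = |F_mkt − F*| = |4.348 − 4.2696| = $0.078 per gallon

$0.078 per gallon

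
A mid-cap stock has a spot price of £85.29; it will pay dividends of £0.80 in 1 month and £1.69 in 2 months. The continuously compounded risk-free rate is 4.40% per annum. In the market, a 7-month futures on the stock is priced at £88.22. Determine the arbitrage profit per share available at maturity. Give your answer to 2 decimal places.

£3.25 per share

PV(dividends) I = 0.80·e^(−0.0440·1/12) + 1.69·e^(−0.0440·2/12) = 2.4747
Fair futures F* = (S − I)·e^(rT) = (85.29 − 2.4747)·e^0.025667 = 82.8153 × 1.025999 = 84.9684
Market £88.22 > fair 84.9684: forward overpriced → cash-and-carry (borrow at r, buy the stock and collect the dividends, short the forward).
Profit at T = |F_mkt − F*| = |88.22 − 84.9684| = £3.25 per share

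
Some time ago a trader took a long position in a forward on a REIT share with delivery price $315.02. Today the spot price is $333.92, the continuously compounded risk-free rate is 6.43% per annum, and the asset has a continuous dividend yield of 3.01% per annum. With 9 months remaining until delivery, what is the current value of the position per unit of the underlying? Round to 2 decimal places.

$26.28

Current fair forward for the remaining 9 months: F = S·e^((r − q)·T), (r − q) = 0.0643 − 0.0301 = 0.0342
F = 333.92 · e^(0.0342 × 9/12) = 333.92 × 1.025982 = 342.5959
Value of long forward = (F − K)·e^(−rT) = (342.5959 − 315.02) · e^(−0.0643·9/12)
= 27.5759 × 0.952919 = 26.28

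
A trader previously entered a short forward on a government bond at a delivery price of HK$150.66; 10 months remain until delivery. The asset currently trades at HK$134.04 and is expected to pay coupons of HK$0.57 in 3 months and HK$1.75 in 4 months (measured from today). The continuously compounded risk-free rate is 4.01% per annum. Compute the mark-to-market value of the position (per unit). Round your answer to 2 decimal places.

PV(remaining coupons) I = 0.57·e^(−0.0401·3/12) + 1.75·e^(−0.0401·4/12) = 2.2911
Current forward F = (S − I)·e^(rT) = (134.04 − 2.2911)·e^(0.0401·10/12) = 131.7489 × 1.033981 = 136.2259
Value (long) = (F − K)·e^(−rT) = (136.2259 − 150.66) × 0.967136 = -13.9597
Short position value = −(long value) = HK$13.96

HK$13.96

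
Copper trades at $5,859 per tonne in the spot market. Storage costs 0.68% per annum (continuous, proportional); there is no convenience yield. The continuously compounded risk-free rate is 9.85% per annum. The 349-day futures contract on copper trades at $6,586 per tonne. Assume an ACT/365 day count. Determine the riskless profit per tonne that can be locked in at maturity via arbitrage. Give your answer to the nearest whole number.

$106 per tonne

Fair futures: F* = S·e^(carry·T), with carry = (r + u) = 0.0985 + 0.0068 = 0.1053
F* = 5859 · e^(0.1053 × 349/365) = 5859 · e^0.100684 = 5859 × 1.105927 = $6479.6263
Market $6586 > fair $6479.6263: forward overpriced → cash-and-carry (buy spot, short the forward).
At maturity, profit = |F_mkt − F*| = |6586 − 6479.6263| = $106 per tonne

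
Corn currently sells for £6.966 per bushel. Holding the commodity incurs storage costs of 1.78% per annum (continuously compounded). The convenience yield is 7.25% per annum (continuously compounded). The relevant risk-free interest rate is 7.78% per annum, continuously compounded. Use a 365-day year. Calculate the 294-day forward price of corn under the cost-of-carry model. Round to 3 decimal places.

Net carry = r + u − y = 0.0778 + 0.0178 − 0.0725 = 0.0231
F = S·e^((r+u−y)T) = 6.966 · e^(0.0231 × 294/365) = 6.966 · e^0.018607
= 6.966 × 1.018781 = £7.097 per bushel

£7.097 per bushel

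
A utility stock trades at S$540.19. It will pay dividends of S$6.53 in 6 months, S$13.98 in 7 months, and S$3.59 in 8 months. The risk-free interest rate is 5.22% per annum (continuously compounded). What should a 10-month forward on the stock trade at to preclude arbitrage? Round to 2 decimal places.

S$539.78

PV(dividends) I = 6.53·e^(−0.0522·6/12) + 13.98·e^(−0.0522·7/12) + 3.59·e^(−0.0522·8/12)
I = 6.3618 + 13.5607 + 3.4672 = 23.3897
F = (S − I)·e^(rT) = (540.19 − 23.3897) · e^(0.0522·10/12)
= 516.8003 · e^0.043500 = 516.8003 × 1.044460 = S$539.78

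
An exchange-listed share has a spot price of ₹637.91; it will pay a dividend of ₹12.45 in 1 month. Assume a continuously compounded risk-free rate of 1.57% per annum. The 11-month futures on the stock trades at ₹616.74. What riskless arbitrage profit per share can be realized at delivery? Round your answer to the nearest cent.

₹17.80 per share

PV(dividends) I = 12.45·e^(−0.0157·1/12) = 12.4337
Fair futures F* = (S − I)·e^(rT) = (637.91 − 12.4337)·e^0.014392 = 625.4763 × 1.014496 = 634.5432
Market ₹616.74 < fair 634.5432: forward underpriced → reverse cash-and-carry (short the stock, invest proceeds at r, pay the dividends, go long the forward).
Profit at T = |F_mkt − F*| = |616.74 − 634.5432| = ₹17.80 per share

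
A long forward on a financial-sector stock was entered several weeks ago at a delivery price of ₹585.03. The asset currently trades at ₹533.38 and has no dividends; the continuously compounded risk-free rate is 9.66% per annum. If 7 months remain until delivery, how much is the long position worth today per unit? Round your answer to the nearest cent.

Current fair forward for the remaining 7 months: F = S·e^(r·T), r = 0.0966
F = 533.38 · e^(0.0966 × 7/12) = 533.38 × 1.057968 = 564.2990
Value of long forward = (F − K)·e^(−rT) = (564.2990 − 585.03) · e^(−0.0966·7/12)
= -20.7310 × 0.945208 = -19.60

-₹19.60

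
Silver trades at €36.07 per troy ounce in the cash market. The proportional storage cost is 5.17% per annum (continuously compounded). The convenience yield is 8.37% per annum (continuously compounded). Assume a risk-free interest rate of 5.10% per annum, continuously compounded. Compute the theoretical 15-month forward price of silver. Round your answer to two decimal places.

Net carry = r + u − y = 0.0510 + 0.0517 − 0.0837 = 0.0190
F = S·e^((r+u−y)T) = 36.07 · e^(0.0190 × 15/12) = 36.07 · e^0.023750
= 36.07 × 1.024034 = €36.94 per troy ounce

€36.94 per troy ounce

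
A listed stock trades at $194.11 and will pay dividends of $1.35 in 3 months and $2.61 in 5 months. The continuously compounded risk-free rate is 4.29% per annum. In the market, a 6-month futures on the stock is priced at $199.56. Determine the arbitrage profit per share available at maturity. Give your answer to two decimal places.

PV(dividends) I = 1.35·e^(−0.0429·3/12) + 2.61·e^(−0.0429·5/12) = 3.8994
Fair futures F* = (S − I)·e^(rT) = (194.11 − 3.8994)·e^0.021450 = 190.2106 × 1.021682 = 194.3347
Market $199.56 > fair 194.3347: forward overpriced → cash-and-carry (borrow at r, buy the stock and collect the dividends, short the forward).
Profit at T = |F_mkt − F*| = |199.56 − 194.3347| = $5.23 per share

$5.23 per share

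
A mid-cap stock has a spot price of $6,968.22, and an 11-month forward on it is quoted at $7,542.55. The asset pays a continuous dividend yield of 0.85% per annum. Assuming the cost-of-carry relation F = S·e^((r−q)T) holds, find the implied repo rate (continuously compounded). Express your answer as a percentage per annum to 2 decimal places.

9.49%

From F = S·e^((r−q)T): (r − q) = ln(F/S)/T
ln(7542.55/6968.22) = ln(1.082421) = 0.079200
(r − q) = 0.079200 / (11/12) = 0.086400
r = ln(F/S)/T + q = 0.086400 + 0.0085 = 0.094900
r = 9.49%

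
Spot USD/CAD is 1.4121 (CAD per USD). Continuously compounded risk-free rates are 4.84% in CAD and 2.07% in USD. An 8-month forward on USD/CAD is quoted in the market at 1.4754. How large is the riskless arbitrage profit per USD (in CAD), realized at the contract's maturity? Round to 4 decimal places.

0.0370 per USD (in CAD)

Fair forward: F* = S·e^(carry·T), with carry = (r_CAD − r_USD) = 0.0484 − 0.0207 = 0.0277
F* = 1.4121 · e^(0.0277 × 8/12) = 1.4121 · e^0.018467 = 1.4121 × 1.018639 = 1.4384
Market 1.4754 > fair 1.4384: forward overpriced → cash-and-carry (buy spot, short the forward).
At maturity, profit = |F_mkt − F*| = |1.4754 − 1.4384| = 0.0370 per USD (in CAD)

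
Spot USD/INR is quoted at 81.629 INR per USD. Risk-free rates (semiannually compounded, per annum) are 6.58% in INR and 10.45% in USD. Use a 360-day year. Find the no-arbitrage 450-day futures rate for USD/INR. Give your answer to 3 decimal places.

77.928

By covered interest parity, F = S · (1+r_INR/2)^(2T) / (1+r_USD/2)^(2T)
= 81.629 × 1.084291 / 1.135788 = 81.629 × 0.954660
F = 77.928 INR per USD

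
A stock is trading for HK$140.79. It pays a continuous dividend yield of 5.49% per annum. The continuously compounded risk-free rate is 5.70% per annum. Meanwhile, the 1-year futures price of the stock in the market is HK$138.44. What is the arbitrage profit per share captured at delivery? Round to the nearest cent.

Fair futures: F* = S·e^(carry·T), with carry = (r − q) = 0.0570 − 0.0549 = 0.0021
F* = 140.79 · e^(0.0021 × 1) = 140.79 · e^0.002100 = 140.79 × 1.002102 = HK$141.0859
Market HK$138.44 < fair HK$141.0859: forward underpriced → reverse cash-and-carry (short spot, go long the forward).
At maturity, profit = |F_mkt − F*| = |138.44 − 141.0859| = HK$2.65 per share

HK$2.65 per share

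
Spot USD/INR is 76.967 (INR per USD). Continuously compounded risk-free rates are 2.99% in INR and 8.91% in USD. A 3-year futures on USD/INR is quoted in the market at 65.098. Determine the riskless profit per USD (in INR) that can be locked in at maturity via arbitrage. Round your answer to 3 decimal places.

Fair futures: F* = S·e^(carry·T), with carry = (r_INR − r_USD) = 0.0299 − 0.0891 = -0.0592
F* = 76.967 · e^(-0.0592 × 3) = 76.967 · e^-0.177600 = 76.967 × 0.837277 = 64.4427
Market 65.098 > fair 64.4427: forward overpriced → cash-and-carry (buy spot, short the forward).
At maturity, profit = |F_mkt − F*| = |65.098 − 64.4427| = 0.655 per USD (in INR)

0.655 per USD (in INR)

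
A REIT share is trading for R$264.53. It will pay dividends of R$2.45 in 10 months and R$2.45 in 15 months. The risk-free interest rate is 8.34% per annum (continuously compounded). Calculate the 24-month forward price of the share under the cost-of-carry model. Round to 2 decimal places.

PV(dividends) I = 2.45·e^(−0.0834·10/12) + 2.45·e^(−0.0834·15/12)
I = 2.2855 + 2.2075 = 4.4930
F = (S − I)·e^(rT) = (264.53 − 4.4930) · e^(0.0834·24/12)
= 260.0370 · e^0.166800 = 260.0370 × 1.181518 = R$307.24

R$307.24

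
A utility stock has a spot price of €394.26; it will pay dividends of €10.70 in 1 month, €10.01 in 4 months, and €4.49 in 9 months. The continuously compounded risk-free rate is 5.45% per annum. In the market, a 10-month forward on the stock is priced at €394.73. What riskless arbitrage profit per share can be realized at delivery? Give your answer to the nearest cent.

€8.09 per share

PV(dividends) I = 10.70·e^(−0.0545·1/12) + 10.01·e^(−0.0545·4/12) + 4.49·e^(−0.0545·9/12) = 24.7915
Fair forward F* = (S − I)·e^(rT) = (394.26 − 24.7915)·e^0.045417 = 369.4685 × 1.046464 = 386.6355
Market €394.73 > fair 386.6355: forward overpriced → cash-and-carry (borrow at r, buy the stock and collect the dividends, short the forward).
Profit at T = |F_mkt − F*| = |394.73 − 386.6355| = €8.09 per share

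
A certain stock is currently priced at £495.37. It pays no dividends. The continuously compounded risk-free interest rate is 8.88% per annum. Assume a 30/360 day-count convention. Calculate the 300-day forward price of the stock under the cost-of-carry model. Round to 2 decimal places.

£533.42

F = S·e^(rT) = 495.37 · e^(0.0888 × 300/360)
= 495.37 · e^0.074000 = 495.37 × 1.076807
F = £533.42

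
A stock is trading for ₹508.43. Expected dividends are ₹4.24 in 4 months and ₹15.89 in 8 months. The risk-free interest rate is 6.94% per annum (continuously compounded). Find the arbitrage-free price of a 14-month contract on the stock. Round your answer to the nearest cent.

₹530.36

PV(dividends) I = 4.24·e^(−0.0694·4/12) + 15.89·e^(−0.0694·8/12)
I = 4.1430 + 15.1716 = 19.3146
F = (S − I)·e^(rT) = (508.43 − 19.3146) · e^(0.0694·14/12)
= 489.1154 · e^0.080967 = 489.1154 × 1.084335 = ₹530.36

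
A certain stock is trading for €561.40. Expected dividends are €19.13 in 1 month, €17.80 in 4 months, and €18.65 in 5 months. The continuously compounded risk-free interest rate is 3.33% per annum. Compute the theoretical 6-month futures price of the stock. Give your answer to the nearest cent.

PV(dividends) I = 19.13·e^(−0.0333·1/12) + 17.80·e^(−0.0333·4/12) + 18.65·e^(−0.0333·5/12)
I = 19.0770 + 17.6035 + 18.3930 = 55.0735
F = (S − I)·e^(rT) = (561.40 − 55.0735) · e^(0.0333·6/12)
= 506.3265 · e^0.016650 = 506.3265 × 1.016789 = €514.83

€514.83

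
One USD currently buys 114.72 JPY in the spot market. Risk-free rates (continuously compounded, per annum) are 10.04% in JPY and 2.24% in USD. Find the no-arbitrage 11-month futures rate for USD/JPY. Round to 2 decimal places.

123.22

F = S·e^((r_JPY − r_USD)T) = 114.72 · e^((0.1004 − 0.0224) × 11/12)
= 114.72 · e^0.071500 = 114.72 × 1.074118
F = 123.22 JPY per USD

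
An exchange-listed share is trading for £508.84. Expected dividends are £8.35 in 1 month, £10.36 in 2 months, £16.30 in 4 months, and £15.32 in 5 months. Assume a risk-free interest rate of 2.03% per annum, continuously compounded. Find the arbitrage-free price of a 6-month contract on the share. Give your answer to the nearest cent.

PV(dividends) I = 8.35·e^(−0.0203·1/12) + 10.36·e^(−0.0203·2/12) + 16.30·e^(−0.0203·4/12) + 15.32·e^(−0.0203·5/12)
I = 8.3359 + 10.3250 + 16.1901 + 15.1910 = 50.0420
F = (S − I)·e^(rT) = (508.84 − 50.0420) · e^(0.0203·6/12)
= 458.7980 · e^0.010150 = 458.7980 × 1.010202 = £463.48

£463.48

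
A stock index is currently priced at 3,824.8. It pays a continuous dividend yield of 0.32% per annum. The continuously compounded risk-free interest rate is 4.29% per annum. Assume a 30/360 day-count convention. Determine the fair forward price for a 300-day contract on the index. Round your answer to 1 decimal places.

F = S·e^((r − q)T) = 3824.8 · e^((0.0429 − 0.0032) × 300/360)
= 3824.8 · e^0.033083 = 3824.8 × 1.033636
F = 3,953.5

3,953.5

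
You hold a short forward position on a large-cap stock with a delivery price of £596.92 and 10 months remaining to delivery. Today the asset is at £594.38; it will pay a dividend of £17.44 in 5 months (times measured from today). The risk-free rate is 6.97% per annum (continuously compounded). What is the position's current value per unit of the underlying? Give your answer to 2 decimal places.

-£14.20

PV(remaining dividends) I = 17.44·e^(−0.0697·5/12) = 16.9408
Current forward F = (S − I)·e^(rT) = (594.38 − 16.9408)·e^(0.0697·10/12) = 577.4392 × 1.059803 = 611.9718
Value (long) = (F − K)·e^(−rT) = (611.9718 − 596.92) × 0.943571 = 14.2024
Short position value = −(long value) = -£14.20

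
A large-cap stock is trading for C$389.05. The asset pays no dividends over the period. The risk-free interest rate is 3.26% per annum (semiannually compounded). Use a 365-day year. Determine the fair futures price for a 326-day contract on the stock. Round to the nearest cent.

C$400.45

F = S · (1+r/2)^(2T)
= 389.05 × 1.029303
F = C$400.45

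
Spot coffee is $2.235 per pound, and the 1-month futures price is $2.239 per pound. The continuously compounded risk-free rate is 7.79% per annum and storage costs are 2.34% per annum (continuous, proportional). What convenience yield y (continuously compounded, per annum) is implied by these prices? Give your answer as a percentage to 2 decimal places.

F = S·e^((r+u−y)T) ⇒ (r+u−y) = ln(F/S)/T
ln(2.239/2.235) = 0.001788; /T ⇒ 0.021456
y = r + u − ln(F/S)/T = 0.0779 + 0.0234 − 0.021456 = 0.079844
y = 7.98%

7.98%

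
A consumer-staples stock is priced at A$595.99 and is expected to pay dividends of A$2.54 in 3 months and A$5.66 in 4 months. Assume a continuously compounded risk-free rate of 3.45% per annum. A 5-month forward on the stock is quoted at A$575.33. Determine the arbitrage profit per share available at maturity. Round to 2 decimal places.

A$21.06 per share

PV(dividends) I = 2.54·e^(−0.0345·3/12) + 5.66·e^(−0.0345·4/12) = 8.1135
Fair forward F* = (S − I)·e^(rT) = (595.99 − 8.1135)·e^0.014375 = 587.8765 × 1.014479 = 596.3884
Market A$575.33 < fair 596.3884: forward underpriced → reverse cash-and-carry (short the stock, invest proceeds at r, pay the dividends, go long the forward).
Profit at T = |F_mkt − F*| = |575.33 − 596.3884| = A$21.06 per share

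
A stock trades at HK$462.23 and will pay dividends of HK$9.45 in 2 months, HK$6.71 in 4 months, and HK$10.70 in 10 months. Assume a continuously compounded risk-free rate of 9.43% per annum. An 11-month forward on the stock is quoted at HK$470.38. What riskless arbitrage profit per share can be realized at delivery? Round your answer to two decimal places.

HK$5.57 per share

PV(dividends) I = 9.45·e^(−0.0943·2/12) + 6.71·e^(−0.0943·4/12) + 10.70·e^(−0.0943·10/12) = 25.6963
Fair forward F* = (S − I)·e^(rT) = (462.23 − 25.6963)·e^0.086442 = 436.5337 × 1.090288 = 475.9475
Market HK$470.38 < fair 475.9475: forward underpriced → reverse cash-and-carry (short the stock, invest proceeds at r, pay the dividends, go long the forward).
Profit at T = |F_mkt − F*| = |470.38 − 475.9475| = HK$5.57 per share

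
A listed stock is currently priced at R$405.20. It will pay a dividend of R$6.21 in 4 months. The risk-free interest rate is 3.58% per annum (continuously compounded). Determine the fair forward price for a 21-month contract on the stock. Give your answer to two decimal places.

PV(dividends) I = 6.21·e^(−0.0358·4/12)
I = 6.1363
F = (S − I)·e^(rT) = (405.20 − 6.1363) · e^(0.0358·21/12)
= 399.0637 · e^0.062650 = 399.0637 × 1.064654 = R$424.86

R$424.86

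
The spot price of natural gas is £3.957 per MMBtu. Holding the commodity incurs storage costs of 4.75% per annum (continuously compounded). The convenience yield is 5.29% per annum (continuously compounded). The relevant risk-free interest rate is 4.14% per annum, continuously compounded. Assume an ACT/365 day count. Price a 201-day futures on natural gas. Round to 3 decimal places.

Net carry = r + u − y = 0.0414 + 0.0475 − 0.0529 = 0.0360
F = S·e^((r+u−y)T) = 3.957 · e^(0.0360 × 201/365) = 3.957 · e^0.019825
= 3.957 × 1.020023 = £4.036 per MMBtu

£4.036 per MMBtu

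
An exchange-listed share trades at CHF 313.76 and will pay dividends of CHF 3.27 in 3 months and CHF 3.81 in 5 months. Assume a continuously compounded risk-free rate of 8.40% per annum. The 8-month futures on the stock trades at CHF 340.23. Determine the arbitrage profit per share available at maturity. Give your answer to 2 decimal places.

PV(dividends) I = 3.27·e^(−0.0840·3/12) + 3.81·e^(−0.0840·5/12) = 6.8810
Fair futures F* = (S − I)·e^(rT) = (313.76 − 6.8810)·e^0.056000 = 306.8790 × 1.057598 = 324.5546
Market CHF 340.23 > fair 324.5546: forward overpriced → cash-and-carry (borrow at r, buy the stock and collect the dividends, short the forward).
Profit at T = |F_mkt − F*| = |340.23 − 324.5546| = CHF 15.68 per share

CHF 15.68 per share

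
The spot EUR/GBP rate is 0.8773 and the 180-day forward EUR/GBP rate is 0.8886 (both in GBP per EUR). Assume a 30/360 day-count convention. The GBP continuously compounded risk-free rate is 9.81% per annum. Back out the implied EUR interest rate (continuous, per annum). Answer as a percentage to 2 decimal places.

7.25%

F = S·e^((r_GBP − r_EUR)T) ⇒ r_EUR = r_GBP − ln(F/S)/T
ln(0.8886/0.8773) = 0.012798; /(180/360) = 0.025596
r_EUR = 0.0981 − 0.025596 = 0.072504
r_EUR = 7.25%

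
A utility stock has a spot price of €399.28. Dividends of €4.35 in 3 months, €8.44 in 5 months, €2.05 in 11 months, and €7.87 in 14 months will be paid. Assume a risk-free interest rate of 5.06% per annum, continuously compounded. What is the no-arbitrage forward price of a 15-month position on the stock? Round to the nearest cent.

PV(dividends) I = 4.35·e^(−0.0506·3/12) + 8.44·e^(−0.0506·5/12) + 2.05·e^(−0.0506·11/12) + 7.87·e^(−0.0506·14/12)
I = 4.2953 + 8.2639 + 1.9571 + 7.4189 = 21.9352
F = (S − I)·e^(rT) = (399.28 − 21.9352) · e^(0.0506·15/12)
= 377.3448 · e^0.063250 = 377.3448 × 1.065293 = €401.98

€401.98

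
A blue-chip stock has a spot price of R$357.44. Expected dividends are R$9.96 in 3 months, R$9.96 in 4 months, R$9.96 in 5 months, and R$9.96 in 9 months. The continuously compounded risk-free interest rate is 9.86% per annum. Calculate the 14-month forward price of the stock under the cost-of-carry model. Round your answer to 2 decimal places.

PV(dividends) I = 9.96·e^(−0.0986·3/12) + 9.96·e^(−0.0986·4/12) + 9.96·e^(−0.0986·5/12) + 9.96·e^(−0.0986·9/12)
I = 9.7175 + 9.6380 + 9.5591 + 9.2500 = 38.1646
F = (S − I)·e^(rT) = (357.44 − 38.1646) · e^(0.0986·14/12)
= 319.2754 · e^0.115033 = 319.2754 × 1.121910 = R$358.20

R$358.20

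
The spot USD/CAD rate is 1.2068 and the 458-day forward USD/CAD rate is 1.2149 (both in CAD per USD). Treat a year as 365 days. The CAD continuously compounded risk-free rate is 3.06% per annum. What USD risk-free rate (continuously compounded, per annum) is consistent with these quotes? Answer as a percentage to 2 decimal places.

F = S·e^((r_CAD − r_USD)T) ⇒ r_USD = r_CAD − ln(F/S)/T
ln(1.2149/1.2068) = 0.006690; /(458/365) = 0.005332
r_USD = 0.0306 − 0.005332 = 0.025268
r_USD = 2.53%

2.53%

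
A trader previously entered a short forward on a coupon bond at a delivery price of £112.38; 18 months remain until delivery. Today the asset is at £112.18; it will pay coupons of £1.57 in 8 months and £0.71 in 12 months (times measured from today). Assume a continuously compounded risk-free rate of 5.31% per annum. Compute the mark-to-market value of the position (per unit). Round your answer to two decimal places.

-£6.22

PV(remaining coupons) I = 1.57·e^(−0.0531·8/12) + 0.71·e^(−0.0531·12/12) = 2.1887
Current forward F = (S − I)·e^(rT) = (112.18 − 2.1887)·e^(0.0531·18/12) = 109.9913 × 1.082908 = 119.1105
Value (long) = (F − K)·e^(−rT) = (119.1105 − 112.38) × 0.923439 = 6.2152
Short position value = −(long value) = -£6.22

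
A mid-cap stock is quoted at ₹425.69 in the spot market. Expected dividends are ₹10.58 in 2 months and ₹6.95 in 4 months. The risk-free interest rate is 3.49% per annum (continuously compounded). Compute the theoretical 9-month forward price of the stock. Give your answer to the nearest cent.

PV(dividends) I = 10.58·e^(−0.0349·2/12) + 6.95·e^(−0.0349·4/12)
I = 10.5186 + 6.8696 = 17.3882
F = (S − I)·e^(rT) = (425.69 − 17.3882) · e^(0.0349·9/12)
= 408.3018 · e^0.026175 = 408.3018 × 1.026521 = ₹419.13

₹419.13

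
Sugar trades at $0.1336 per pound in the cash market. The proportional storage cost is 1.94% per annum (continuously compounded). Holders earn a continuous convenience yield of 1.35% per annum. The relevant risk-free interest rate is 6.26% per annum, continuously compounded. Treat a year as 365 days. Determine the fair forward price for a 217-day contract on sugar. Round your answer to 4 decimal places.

Net carry = r + u − y = 0.0626 + 0.0194 − 0.0135 = 0.0685
F = S·e^((r+u−y)T) = 0.1336 · e^(0.0685 × 217/365) = 0.1336 · e^0.040725
= 0.1336 × 1.041566 = $0.1392 per pound

$0.1392 per pound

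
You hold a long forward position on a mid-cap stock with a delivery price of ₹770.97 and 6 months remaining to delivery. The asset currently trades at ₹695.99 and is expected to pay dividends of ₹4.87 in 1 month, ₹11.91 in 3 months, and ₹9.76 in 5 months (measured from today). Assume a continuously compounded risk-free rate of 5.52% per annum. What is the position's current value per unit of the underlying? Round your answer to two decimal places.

-₹80.12

PV(remaining dividends) I = 4.87·e^(−0.0552·1/12) + 11.91·e^(−0.0552·3/12) + 9.76·e^(−0.0552·5/12) = 26.1325
Current forward F = (S − I)·e^(rT) = (695.99 − 26.1325)·e^(0.0552·6/12) = 669.8575 × 1.027984 = 688.6028
Value (long) = (F − K)·e^(−rT) = (688.6028 − 770.97) × 0.972777 = -80.1249
Value = -₹80.12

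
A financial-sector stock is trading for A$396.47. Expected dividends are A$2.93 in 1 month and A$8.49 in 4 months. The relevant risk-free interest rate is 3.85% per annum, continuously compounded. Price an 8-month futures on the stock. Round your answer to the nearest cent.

A$395.18

PV(dividends) I = 2.93·e^(−0.0385·1/12) + 8.49·e^(−0.0385·4/12)
I = 2.9206 + 8.3817 = 11.3023
F = (S − I)·e^(rT) = (396.47 − 11.3023) · e^(0.0385·8/12)
= 385.1677 · e^0.025667 = 385.1677 × 1.025999 = A$395.18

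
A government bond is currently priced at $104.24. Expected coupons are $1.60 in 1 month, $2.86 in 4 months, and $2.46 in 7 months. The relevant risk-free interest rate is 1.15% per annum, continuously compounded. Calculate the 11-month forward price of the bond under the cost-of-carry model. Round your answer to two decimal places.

$98.38

PV(coupons) I = 1.60·e^(−0.0115·1/12) + 2.86·e^(−0.0115·4/12) + 2.46·e^(−0.0115·7/12)
I = 1.5985 + 2.8491 + 2.4436 = 6.8912
F = (S − I)·e^(rT) = (104.24 − 6.8912) · e^(0.0115·11/12)
= 97.3488 · e^0.010542 = 97.3488 × 1.010598 = $98.38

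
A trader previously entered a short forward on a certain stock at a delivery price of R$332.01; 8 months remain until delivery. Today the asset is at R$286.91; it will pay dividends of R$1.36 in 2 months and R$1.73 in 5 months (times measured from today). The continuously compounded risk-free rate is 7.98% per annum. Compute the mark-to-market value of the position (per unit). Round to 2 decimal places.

R$30.91

PV(remaining dividends) I = 1.36·e^(−0.0798·2/12) + 1.73·e^(−0.0798·5/12) = 3.0155
Current forward F = (S − I)·e^(rT) = (286.91 − 3.0155)·e^(0.0798·8/12) = 283.8945 × 1.054641 = 299.4068
Value (long) = (F − K)·e^(−rT) = (299.4068 − 332.01) × 0.948190 = -30.9140
Short position value = −(long value) = R$30.91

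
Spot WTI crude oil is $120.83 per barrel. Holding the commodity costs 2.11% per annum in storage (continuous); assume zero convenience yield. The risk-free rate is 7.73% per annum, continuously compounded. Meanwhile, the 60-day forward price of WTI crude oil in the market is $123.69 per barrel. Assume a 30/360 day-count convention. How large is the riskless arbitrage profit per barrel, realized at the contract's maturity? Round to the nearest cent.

Fair forward: F* = S·e^(carry·T), with carry = (r + u) = 0.0773 + 0.0211 = 0.0984
F* = 120.83 · e^(0.0984 × 60/360) = 120.83 · e^0.016400 = 120.83 × 1.016535 = $122.8279
Market $123.69 > fair $122.8279: forward overpriced → cash-and-carry (buy spot, short the forward).
At maturity, profit = |F_mkt − F*| = |123.69 − 122.8279| = $0.86 per barrel

$0.86 per barrel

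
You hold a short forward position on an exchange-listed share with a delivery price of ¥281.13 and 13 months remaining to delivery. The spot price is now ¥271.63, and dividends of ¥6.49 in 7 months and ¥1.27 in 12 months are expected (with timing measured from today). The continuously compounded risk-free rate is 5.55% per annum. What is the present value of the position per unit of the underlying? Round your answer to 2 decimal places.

¥0.58

PV(remaining dividends) I = 6.49·e^(−0.0555·7/12) + 1.27·e^(−0.0555·12/12) = 7.4847
Current forward F = (S − I)·e^(rT) = (271.63 − 7.4847)·e^(0.0555·13/12) = 264.1453 × 1.061969 = 280.5141
Value (long) = (F − K)·e^(−rT) = (280.5141 − 281.13) × 0.941647 = -0.5800
Short position value = −(long value) = ¥0.58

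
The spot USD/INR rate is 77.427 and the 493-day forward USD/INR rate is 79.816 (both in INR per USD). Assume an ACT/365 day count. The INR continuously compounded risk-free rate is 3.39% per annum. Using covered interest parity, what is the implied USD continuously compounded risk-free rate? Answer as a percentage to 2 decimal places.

1.14%

F = S·e^((r_INR − r_USD)T) ⇒ r_USD = r_INR − ln(F/S)/T
ln(79.816/77.427) = 0.030388; /(493/365) = 0.022498
r_USD = 0.0339 − 0.022498 = 0.011402
r_USD = 1.14%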